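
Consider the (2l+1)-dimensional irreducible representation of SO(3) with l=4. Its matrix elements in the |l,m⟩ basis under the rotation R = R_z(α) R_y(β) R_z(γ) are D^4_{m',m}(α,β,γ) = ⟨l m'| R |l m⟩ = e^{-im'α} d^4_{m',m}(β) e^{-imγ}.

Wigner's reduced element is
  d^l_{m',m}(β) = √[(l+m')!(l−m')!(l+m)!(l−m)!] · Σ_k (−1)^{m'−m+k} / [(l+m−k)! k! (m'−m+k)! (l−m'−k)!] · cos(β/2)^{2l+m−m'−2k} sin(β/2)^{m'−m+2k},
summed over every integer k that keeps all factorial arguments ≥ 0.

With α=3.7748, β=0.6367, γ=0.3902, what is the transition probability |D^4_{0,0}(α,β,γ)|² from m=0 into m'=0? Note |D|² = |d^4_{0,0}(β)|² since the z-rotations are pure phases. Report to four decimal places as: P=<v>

Split into d^4_{0,0}(β=0.6367) × two z-phases.
Half-angle: c=0.949753, s=0.313000. N=√(24·24·24·24)=576.000000
k: max(0,(0)−(0))=0 … min(4+(0),4−(0))=4
  k=0: (−1)^0·576.0000/(576)·0.9498^8·0.3130^0 = +0.662043
  k=1: (−1)^1·576.0000/(36)·0.9498^6·0.3130^2 = -1.150464
  k=2: (−1)^2·576.0000/(16)·0.9498^4·0.3130^4 = +0.281140
  k=3: (−1)^3·576.0000/(36)·0.9498^2·0.3130^6 = -0.013571
  k=4: (−1)^4·576.0000/(576)·0.9498^0·0.3130^8 = +0.000092
d^4_{0,0}(0.6367) = +0.662043 -1.150464 +0.281140 -0.013571 +0.000092 = -0.220760
|D^4_{0,0}|² = |d^4_{0,0}(β)|² = (-0.220760)² = 0.048735 (the z-rotation phases have unit modulus)

P=0.0487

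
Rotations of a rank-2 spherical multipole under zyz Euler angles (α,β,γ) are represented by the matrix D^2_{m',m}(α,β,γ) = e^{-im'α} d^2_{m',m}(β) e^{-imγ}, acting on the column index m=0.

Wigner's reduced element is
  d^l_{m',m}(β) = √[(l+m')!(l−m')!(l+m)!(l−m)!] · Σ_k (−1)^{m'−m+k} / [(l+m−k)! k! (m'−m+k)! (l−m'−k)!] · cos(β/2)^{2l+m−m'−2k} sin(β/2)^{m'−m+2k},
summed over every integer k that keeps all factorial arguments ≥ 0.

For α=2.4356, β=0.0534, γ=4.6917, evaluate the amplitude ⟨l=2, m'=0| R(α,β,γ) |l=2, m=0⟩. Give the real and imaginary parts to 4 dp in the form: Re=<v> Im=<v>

Split into d^2_{0,0}(β=0.0534) × two z-phases.
c=cos(0.0534/2)=0.999644, s=sin(0.0534/2)=0.026697; N=√[2·2·2·2]=4.000000
Admissible k: 0..2 (factorial args all ≥0)
  k=0: (−1)^0·4.0000/(4)·0.9996^4·0.0267^0 = +0.998575
  k=1: (−1)^1·4.0000/(1)·0.9996^2·0.0267^2 = -0.002849
  k=2: (−1)^2·4.0000/(4)·0.9996^0·0.0267^4 = +0.000001
d^2_{0,0}(0.0534) = +0.998575 -0.002849 +0.000001 = +0.995727
D = (+1.000000+0.000000i)·(+0.995727)·(+1.000000+0.000000i) = +0.995727+0.000000i

Re=0.9957 Im=0.0000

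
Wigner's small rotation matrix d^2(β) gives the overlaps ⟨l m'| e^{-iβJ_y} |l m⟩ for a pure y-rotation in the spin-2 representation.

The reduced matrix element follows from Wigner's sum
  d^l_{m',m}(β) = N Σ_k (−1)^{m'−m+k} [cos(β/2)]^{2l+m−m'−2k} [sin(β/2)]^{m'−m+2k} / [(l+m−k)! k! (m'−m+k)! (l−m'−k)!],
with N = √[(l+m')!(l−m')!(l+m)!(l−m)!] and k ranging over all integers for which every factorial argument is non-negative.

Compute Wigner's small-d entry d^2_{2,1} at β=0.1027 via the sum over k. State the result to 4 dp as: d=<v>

d^2_{2,1}(β=0.1027) via Wigner's sum:
With c≡cos(β/2)=0.998682 and s≡sin(β/2)=0.051327, N=[24·1·6·1]^{1/2}=12.000000
k: max(0,(1)−(2))=0 … min(2+(1),2−(2))=0
  k=0: (−1)^1·12.0000/(6)·0.9987^3·0.0513^1 = -0.102249
d^2_{2,1}(0.1027) = -0.102249

d=-0.1022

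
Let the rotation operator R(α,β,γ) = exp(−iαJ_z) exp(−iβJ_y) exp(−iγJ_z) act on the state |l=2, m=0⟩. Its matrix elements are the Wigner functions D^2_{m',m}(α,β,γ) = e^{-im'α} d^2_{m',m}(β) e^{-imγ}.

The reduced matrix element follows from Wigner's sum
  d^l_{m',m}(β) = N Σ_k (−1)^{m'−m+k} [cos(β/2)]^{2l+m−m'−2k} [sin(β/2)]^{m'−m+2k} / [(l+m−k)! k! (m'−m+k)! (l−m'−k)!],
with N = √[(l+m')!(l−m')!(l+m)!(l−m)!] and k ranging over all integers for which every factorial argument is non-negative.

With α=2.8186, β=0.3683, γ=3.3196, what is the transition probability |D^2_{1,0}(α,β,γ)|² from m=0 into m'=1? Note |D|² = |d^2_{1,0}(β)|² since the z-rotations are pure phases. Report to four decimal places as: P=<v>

P=0.1692

D^2_{1,0}(2.8186,0.3683,3.3196) = e^{-i·1·2.8186}·d^2_{1,0}(0.3683)·e^{-i·0·3.3196}. Compute d first:
c=cos(0.3683/2)=0.983092, s=sin(0.3683/2)=0.183111; N=√[6·1·2·2]=4.898979
k∈{0,1} keeps every argument non-negative
  k=0: (−1)^1·4.8990/(2)·0.9831^3·0.1831^1 = -0.426160
  k=1: (−1)^2·4.8990/(2)·0.9831^1·0.1831^3 = +0.014785
d^2_{1,0}(0.3683) = -0.426160 +0.014785 = -0.411375
|D^2_{1,0}|² = |d^2_{1,0}(β)|² = (-0.411375)² = 0.169230 (the z-rotation phases have unit modulus)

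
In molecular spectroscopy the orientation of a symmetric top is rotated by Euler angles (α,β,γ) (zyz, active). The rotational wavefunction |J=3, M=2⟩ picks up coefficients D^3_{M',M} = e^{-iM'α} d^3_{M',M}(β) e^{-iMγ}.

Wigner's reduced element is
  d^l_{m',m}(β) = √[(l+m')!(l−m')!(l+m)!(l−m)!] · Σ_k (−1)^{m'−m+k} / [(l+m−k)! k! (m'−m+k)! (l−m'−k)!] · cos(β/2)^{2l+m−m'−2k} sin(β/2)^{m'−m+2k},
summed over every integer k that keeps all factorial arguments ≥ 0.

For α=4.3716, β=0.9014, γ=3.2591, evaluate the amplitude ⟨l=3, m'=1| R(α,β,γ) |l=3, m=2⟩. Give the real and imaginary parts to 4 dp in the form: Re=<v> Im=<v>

D^3_{1,2}(4.3716,0.9014,3.2591) = e^{-i·1·4.3716}·d^3_{1,2}(0.9014)·e^{-i·2·3.2591}. Compute d first:
c=cos(0.9014/2)=0.900142, s=sin(0.9014/2)=0.435596; N=√[24·2·120·1]=75.894664
k: max(0,(2)−(1))=1 … min(3+(2),3−(1))=2
  k=1: (−1)^0·75.8947/(24)·0.9001^5·0.4356^1 = +0.814029
  k=2: (−1)^1·75.8947/(12)·0.9001^3·0.4356^3 = -0.381254
d^3_{1,2}(0.9014) = +0.814029 -0.381254 = +0.432775
Phases: e^{-i·(1)·4.3716}=-0.334231+0.942491i, e^{-i·(2)·3.2591}=+0.972511-0.232857i ⇒ D=-0.045691+0.430356i

Re=-0.0457 Im=0.4304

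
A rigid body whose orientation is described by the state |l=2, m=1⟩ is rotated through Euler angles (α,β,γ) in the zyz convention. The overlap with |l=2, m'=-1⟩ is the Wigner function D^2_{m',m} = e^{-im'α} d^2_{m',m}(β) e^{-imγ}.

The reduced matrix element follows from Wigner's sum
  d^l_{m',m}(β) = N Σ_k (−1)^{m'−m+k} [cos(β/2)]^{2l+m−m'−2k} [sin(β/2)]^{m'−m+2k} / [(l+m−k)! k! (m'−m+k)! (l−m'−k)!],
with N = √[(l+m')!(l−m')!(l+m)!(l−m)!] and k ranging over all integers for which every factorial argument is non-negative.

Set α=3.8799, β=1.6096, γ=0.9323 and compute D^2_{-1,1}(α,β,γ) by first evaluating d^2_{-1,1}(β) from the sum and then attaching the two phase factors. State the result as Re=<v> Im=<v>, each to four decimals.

Re=-0.4701 Im=0.0924

Split into d^2_{-1,1}(β=1.6096) × two z-phases.
With c≡cos(β/2)=0.693255 and s≡sin(β/2)=0.720692, N=[1·6·6·1]^{1/2}=6.000000
k∈{2,3} keeps every argument non-negative
  k=2: (−1)^0·6.0000/(2)·0.6933^2·0.7207^2 = +0.748871
  k=3: (−1)^1·6.0000/(6)·0.6933^0·0.7207^4 = -0.269773
d^2_{-1,1}(1.6096) = +0.748871 -0.269773 = +0.479098
D = (-0.739609-0.673037i)·(+0.479098)·(+0.595989-0.802993i) = -0.470111+0.092360i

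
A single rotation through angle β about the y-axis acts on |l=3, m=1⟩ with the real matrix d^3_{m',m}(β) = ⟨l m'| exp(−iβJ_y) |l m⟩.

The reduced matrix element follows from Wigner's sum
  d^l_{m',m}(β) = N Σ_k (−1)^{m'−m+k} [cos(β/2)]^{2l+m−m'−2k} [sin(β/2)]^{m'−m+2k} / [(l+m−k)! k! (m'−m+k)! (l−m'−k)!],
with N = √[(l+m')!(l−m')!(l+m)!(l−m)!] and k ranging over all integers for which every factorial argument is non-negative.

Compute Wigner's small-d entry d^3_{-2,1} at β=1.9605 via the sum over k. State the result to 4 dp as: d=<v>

d=-0.0705

d^3_{-2,1}(β=1.9605) via Wigner's sum:
Half-angle: c=0.556815, s=0.830637. N=√(1·120·24·2)=75.894664
Admissible k: 3..4 (factorial args all ≥0)
  k=3: (−1)^0·75.8947/(12)·0.5568^3·0.8306^3 = +0.625743
  k=4: (−1)^1·75.8947/(24)·0.5568^1·0.8306^5 = -0.696252
d^3_{-2,1}(1.9605) = +0.625743 -0.696252 = -0.070509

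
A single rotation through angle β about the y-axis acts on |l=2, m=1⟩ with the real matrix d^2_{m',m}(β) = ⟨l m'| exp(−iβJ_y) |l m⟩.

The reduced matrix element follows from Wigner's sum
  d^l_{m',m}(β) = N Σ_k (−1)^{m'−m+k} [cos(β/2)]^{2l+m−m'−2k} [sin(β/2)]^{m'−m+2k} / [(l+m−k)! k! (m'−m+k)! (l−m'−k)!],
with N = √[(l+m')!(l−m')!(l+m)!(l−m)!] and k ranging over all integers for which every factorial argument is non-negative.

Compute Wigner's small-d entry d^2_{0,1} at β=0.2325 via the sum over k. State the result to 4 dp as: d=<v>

d^2_{0,1}(β=0.2325) via Wigner's sum:
c=cos(0.2325/2)=0.993251, s=sin(0.2325/2)=0.115988; N=√[2·2·6·1]=4.898979
k: max(0,(1)−(0))=1 … min(2+(1),2−(0))=2
  k=1: (−1)^0·4.8990/(2)·0.9933^3·0.1160^1 = +0.278398
  k=2: (−1)^1·4.8990/(2)·0.9933^1·0.1160^3 = -0.003796
d^2_{0,1}(0.2325) = +0.278398 -0.003796 = +0.274602

d=0.2746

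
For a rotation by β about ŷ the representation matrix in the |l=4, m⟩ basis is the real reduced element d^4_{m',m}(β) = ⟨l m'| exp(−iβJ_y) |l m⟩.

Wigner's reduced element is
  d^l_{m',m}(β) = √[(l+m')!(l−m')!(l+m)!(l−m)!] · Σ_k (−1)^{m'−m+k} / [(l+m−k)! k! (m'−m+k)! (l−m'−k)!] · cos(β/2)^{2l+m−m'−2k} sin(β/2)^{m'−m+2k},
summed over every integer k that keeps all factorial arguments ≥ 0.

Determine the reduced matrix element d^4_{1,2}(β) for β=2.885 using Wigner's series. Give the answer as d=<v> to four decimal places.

d^4_{1,2}(β=2.885) via Wigner's sum:
c=cos(2.885/2)=0.127945, s=sin(2.885/2)=0.991781; N=√[120·6·720·2]=1018.233765
The bounds max(0,m−m')=1 and min(l+m,l−m')=3 give 3 terms
  k=1: (−1)^0·1018.2338/(240)·0.1279^7·0.9918^1 = +0.000002
  k=2: (−1)^1·1018.2338/(48)·0.1279^5·0.9918^3 = -0.000710
  k=3: (−1)^2·1018.2338/(72)·0.1279^3·0.9918^5 = +0.028422
d^4_{1,2}(2.885) = +0.000002 -0.000710 +0.028422 = +0.027715

d=0.0277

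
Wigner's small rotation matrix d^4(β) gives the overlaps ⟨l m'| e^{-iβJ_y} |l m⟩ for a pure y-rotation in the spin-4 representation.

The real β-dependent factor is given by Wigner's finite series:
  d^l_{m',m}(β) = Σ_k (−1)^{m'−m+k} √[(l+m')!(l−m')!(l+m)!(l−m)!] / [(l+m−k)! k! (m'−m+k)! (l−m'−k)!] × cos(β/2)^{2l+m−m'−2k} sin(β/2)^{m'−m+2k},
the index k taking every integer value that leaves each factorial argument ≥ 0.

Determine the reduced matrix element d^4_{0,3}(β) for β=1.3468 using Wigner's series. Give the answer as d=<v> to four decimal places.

d^4_{0,3}(β=1.3468) via Wigner's sum:
With c≡cos(β/2)=0.781706 and s≡sin(β/2)=0.623647, N=[24·24·5040·1]^{1/2}=1703.830978
k: max(0,(3)−(0))=3 … min(4+(3),4−(0))=4
  k=3: (−1)^0·1703.8310/(144)·0.7817^5·0.6236^3 = +0.837718
  k=4: (−1)^1·1703.8310/(144)·0.7817^3·0.6236^5 = -0.533199
d^4_{0,3}(1.3468) = +0.837718 -0.533199 = +0.304519

d=0.3045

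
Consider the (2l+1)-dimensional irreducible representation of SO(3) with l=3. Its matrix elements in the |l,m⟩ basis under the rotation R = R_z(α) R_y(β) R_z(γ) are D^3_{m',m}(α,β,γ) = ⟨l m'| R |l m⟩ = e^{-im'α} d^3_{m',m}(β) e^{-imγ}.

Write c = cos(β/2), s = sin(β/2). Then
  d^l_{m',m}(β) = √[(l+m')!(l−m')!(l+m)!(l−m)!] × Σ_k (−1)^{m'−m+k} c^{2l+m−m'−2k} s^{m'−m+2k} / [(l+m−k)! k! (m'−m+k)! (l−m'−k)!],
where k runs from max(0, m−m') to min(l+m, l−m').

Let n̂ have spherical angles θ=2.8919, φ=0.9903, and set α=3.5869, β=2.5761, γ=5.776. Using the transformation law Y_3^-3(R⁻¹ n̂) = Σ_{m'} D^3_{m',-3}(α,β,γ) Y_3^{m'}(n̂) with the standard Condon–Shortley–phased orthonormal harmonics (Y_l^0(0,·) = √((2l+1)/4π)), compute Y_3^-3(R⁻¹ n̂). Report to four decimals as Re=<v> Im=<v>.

Re=0.0833 Im=-0.1234

Need the full column D^3_{m',-3} for m'=−3..3 at α=3.5869, β=2.5761, γ=5.776.
cos(β/2)=0.278994, sin(β/2)=0.960293
d^3_{-3,-3}: single k=0 term ⇒ +0.000472;  D = -0.000463+0.000087i
d^3_{-2,-3}: single k=0 term ⇒ -0.003976;  D = -0.003211+0.002346i
d^3_{-1,-3}: single k=0 term ⇒ +0.021639;  D = -0.010270+0.019046i
d^3_{0,-3}: single k=0 term ⇒ -0.086002;  D = -0.004233+0.085898i
d^3_{1,-3}: single k=0 term ⇒ +0.256360;  D = +0.098902+0.236514i
d^3_{2,-3}: single k=0 term ⇒ -0.558070;  D = +0.416075+0.371920i
d^3_{3,-3}: single k=0 term ⇒ +0.784192;  D = +0.752753+0.219815i
Y_3^{m'}(θ=2.8919,φ=0.9903) and Σ D·Y over m':
  (-0.0005+0.0001i)·(-0.0062-0.0011i)  (-0.0032+0.0023i)·(+0.0241+0.0555i)  (-0.0103+0.0190i)·(+0.1618-0.2467i)  (-0.0042+0.0859i)·(-0.6128+0.0000i)  (+0.0989+0.2365i)·(-0.1618-0.2467i)  (+0.4161+0.3719i)·(+0.0241-0.0555i)  (+0.7528+0.2198i)·(+0.0062-0.0011i)
Y_3^-3(R⁻¹ n̂) = +0.083333-0.123376i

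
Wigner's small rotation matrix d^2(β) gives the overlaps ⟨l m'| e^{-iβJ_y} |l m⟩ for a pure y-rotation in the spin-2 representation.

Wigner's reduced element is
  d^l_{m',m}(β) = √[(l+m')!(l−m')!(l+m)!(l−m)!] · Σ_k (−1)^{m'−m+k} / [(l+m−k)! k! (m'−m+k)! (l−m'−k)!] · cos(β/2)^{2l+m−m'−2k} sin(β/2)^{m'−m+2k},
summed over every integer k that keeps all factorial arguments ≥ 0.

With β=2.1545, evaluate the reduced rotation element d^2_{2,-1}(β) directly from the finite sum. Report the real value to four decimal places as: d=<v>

d^2_{2,-1}(β=2.1545) via Wigner's sum:
c=cos(2.1545/2)=0.473752, s=sin(2.1545/2)=0.880658; N=√[24·1·1·6]=12.000000
The bounds max(0,m−m')=0 and min(l+m,l−m')=0 give 1 term
  k=0: (−1)^3·12.0000/(6)·0.4738^1·0.8807^3 = -0.647148
d^2_{2,-1}(2.1545) = -0.647148

d=-0.6471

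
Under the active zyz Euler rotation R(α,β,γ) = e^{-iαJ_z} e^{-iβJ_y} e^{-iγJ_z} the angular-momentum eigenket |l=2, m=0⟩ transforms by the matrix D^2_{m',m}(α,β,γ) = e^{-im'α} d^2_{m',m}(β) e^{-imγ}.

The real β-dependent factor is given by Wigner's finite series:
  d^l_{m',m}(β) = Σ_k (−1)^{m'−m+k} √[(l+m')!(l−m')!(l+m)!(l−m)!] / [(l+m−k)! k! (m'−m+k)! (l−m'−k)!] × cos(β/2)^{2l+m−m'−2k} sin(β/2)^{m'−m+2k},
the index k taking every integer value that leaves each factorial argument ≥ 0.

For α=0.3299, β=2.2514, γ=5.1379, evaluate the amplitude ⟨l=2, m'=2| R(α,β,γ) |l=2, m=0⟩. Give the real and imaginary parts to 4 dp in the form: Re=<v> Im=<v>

Split into d^2_{2,0}(β=2.2514) × two z-phases.
Half-angle: c=0.430545, s=0.902569. N=√(24·1·2·2)=9.797959
Admissible k: 0..0 (factorial args all ≥0)
  k=0: (−1)^2·9.7980/(4)·0.4305^2·0.9026^2 = +0.369891
d^2_{2,0}(2.2514) = +0.369891
Attach z-rotation phases: D = e^{-i(2)(0.3299)}·(+0.369891)·e^{-i(0)(5.1379)} = +0.292256-0.226728i

Re=0.2923 Im=-0.2267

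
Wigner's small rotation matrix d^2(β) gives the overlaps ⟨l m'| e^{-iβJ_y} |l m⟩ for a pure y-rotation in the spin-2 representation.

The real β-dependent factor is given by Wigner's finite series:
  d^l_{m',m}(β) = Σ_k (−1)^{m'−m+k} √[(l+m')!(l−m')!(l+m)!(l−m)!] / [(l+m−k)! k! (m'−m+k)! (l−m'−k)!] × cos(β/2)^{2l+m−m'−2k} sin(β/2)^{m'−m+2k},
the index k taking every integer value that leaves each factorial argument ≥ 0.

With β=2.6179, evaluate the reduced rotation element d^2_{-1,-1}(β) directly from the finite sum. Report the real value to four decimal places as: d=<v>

d=-0.1831

d^2_{-1,-1}(β=2.6179) via Wigner's sum:
Half-angle: c=0.258864, s=0.965914. N=√(1·6·1·6)=6.000000
Admissible k: 0..1 (factorial args all ≥0)
  k=0: (−1)^0·6.0000/(6)·0.2589^4·0.9659^0 = +0.004490
  k=1: (−1)^1·6.0000/(2)·0.2589^2·0.9659^2 = -0.187561
d^2_{-1,-1}(2.6179) = +0.004490 -0.187561 = -0.183071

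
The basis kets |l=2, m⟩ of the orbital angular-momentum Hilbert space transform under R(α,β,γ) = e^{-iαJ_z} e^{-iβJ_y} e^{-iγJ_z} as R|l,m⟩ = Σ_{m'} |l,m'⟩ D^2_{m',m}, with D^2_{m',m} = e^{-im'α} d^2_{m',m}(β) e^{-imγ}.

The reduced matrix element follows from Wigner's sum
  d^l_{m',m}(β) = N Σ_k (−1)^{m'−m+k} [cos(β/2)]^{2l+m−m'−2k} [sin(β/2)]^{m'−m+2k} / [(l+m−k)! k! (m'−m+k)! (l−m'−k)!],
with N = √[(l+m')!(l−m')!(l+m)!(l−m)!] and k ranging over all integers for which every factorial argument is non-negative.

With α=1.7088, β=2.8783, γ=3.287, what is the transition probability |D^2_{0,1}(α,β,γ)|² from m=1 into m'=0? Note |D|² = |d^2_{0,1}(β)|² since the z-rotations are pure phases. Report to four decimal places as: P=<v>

First d^2_{0,1}(β=2.8783), then the phase factors e^{-i(0)α} and e^{-i(1)γ}:
Half-angle: c=0.131266, s=0.991347. N=√(2·2·6·1)=4.898979
k∈{1,2} keeps every argument non-negative
  k=1: (−1)^0·4.8990/(2)·0.1313^3·0.9913^1 = +0.005492
  k=2: (−1)^1·4.8990/(2)·0.1313^1·0.9913^3 = -0.313261
d^2_{0,1}(2.8783) = +0.005492 -0.313261 = -0.307769
|D^2_{0,1}|² = |d^2_{0,1}(β)|² = (-0.307769)² = 0.094722 (the z-rotation phases have unit modulus)

P=0.0947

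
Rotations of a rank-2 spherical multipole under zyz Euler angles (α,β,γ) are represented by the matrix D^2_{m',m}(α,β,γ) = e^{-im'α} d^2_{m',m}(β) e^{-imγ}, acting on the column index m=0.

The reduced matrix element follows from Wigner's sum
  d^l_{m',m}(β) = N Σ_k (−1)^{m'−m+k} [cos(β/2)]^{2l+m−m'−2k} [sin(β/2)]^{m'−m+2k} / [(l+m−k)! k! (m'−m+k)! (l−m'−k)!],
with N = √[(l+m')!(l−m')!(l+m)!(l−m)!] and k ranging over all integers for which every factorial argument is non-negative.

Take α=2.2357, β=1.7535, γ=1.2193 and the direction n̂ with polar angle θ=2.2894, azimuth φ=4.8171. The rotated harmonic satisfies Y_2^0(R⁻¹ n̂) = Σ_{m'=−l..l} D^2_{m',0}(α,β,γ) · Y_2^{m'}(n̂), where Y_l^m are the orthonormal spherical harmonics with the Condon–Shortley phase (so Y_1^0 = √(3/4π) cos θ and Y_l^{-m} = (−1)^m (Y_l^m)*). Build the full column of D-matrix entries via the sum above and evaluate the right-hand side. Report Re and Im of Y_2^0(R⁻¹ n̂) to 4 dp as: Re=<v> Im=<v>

Need the full column D^2_{m',0} for m'=−2..2 at α=2.2357, β=1.7535, γ=1.2193.
cos(β/2)=0.639653, sin(β/2)=0.768664
d^2_{-2,0}: single k=2 term ⇒ +0.592157;  D = -0.141326-0.575046i
d^2_{-1,0}: k∈[1..2] ⇒ +0.492771 -0.711590 = -0.218819;  D = +0.135008-0.172205i
d^2_{0,0}: k∈[0..2] ⇒ +0.167408 -0.966989 +0.349097 = -0.450484;  D = -0.450484+0.000000i
d^2_{1,0}: k∈[0..1] ⇒ -0.492771 +0.711590 = +0.218819;  D = -0.135008-0.172205i
d^2_{2,0}: single k=0 term ⇒ +0.592157;  D = -0.141326+0.575046i
Y_2^{m'}(θ=2.2894,φ=4.8171) and Σ D·Y over m':
  (-0.1413-0.5750i)·(-0.2141+0.0455i)  (+0.1350-0.1722i)·(-0.0400-0.3807i)  (-0.4505+0.0000i)·(+0.0947+0.0000i)  (-0.1350-0.1722i)·(+0.0400-0.3807i)  (-0.1413+0.5750i)·(-0.2141-0.0455i)
Y_2^0(R⁻¹ n̂) = -0.071748+0.000000i

Re=-0.0717 Im=0.0000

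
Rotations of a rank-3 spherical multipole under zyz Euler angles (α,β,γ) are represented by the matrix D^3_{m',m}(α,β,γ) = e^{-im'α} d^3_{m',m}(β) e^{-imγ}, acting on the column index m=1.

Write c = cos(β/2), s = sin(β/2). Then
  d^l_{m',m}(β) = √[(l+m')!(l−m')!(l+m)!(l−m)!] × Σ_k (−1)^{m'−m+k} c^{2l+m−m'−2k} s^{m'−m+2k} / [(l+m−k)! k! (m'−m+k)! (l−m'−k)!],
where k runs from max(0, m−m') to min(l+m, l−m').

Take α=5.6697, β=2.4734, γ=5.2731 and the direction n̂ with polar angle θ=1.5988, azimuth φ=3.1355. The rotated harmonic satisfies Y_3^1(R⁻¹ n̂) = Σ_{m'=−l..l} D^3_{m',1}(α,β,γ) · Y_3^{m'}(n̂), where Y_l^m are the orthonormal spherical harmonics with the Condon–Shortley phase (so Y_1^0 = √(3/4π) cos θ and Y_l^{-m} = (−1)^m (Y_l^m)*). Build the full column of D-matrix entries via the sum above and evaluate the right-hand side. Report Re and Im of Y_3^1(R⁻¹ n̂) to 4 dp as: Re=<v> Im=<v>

Re=-0.0496 Im=-0.0153

Need the full column D^3_{m',1} for m'=−3..3 at α=5.6697, β=2.4734, γ=5.2731.
cos(β/2)=0.327916, sin(β/2)=0.944707
d^3_{-3,1}: single k=4 term ⇒ +0.331710;  D = +0.223772-0.244862i
d^3_{-2,1}: k∈[3..4] ⇒ +0.188022 -0.780275 = -0.592254;  D = -0.578379+0.127446i
d^3_{-1,1}: k∈[2..4] ⇒ +0.061915 -0.685177 +0.710858 = +0.087596;  D = +0.080797+0.033837i
d^3_{0,1}: k∈[1..3] ⇒ +0.012408 -0.308951 +0.854749 = +0.558206;  D = +0.296847+0.472732i
d^3_{1,1}: k∈[0..2] ⇒ +0.001243 -0.082553 +0.513883 = +0.432573;  D = -0.022818+0.431971i
d^3_{2,1}: k∈[0..1] ⇒ -0.011327 +0.188022 = +0.176695;  D = -0.109206+0.138907i
d^3_{3,1}: single k=0 term ⇒ +0.039966;  D = -0.038285+0.011469i
Y_3^{m'}(θ=1.5988,φ=3.1355) and Σ D·Y over m':
  (+0.2238-0.2449i)·(-0.4167-0.0076i)  (-0.5784+0.1274i)·(-0.0286-0.0003i)  (+0.0808+0.0338i)·(+0.3218+0.0020i)  (+0.2968+0.4727i)·(+0.0313+0.0000i)  (-0.0228+0.4320i)·(-0.3218+0.0020i)  (-0.1092+0.1389i)·(-0.0286+0.0003i)  (-0.0383+0.0115i)·(+0.4167-0.0076i)
Y_3^1(R⁻¹ n̂) = -0.049591-0.015260i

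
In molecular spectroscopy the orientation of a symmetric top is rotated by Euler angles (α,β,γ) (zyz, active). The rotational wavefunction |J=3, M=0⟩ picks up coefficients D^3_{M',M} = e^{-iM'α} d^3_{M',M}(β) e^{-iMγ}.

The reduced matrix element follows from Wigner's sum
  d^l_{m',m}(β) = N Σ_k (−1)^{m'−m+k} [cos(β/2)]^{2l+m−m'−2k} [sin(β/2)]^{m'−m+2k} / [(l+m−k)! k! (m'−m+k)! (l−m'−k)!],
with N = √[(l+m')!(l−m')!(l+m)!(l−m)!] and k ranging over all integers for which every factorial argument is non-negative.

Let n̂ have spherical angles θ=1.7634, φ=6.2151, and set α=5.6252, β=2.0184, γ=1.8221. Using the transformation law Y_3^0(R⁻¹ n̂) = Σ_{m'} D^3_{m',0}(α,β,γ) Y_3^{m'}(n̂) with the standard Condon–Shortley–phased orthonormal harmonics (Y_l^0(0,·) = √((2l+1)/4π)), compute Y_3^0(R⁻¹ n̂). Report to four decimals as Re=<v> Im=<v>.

Re=0.1058 Im=0.0000

Need the full column D^3_{m',0} for m'=−3..3 at α=5.6252, β=2.0184, γ=1.8221.
cos(β/2)=0.532538, sin(β/2)=0.846406
d^3_{-3,0}: single k=3 term ⇒ +0.409546;  D = -0.160676-0.376711i
d^3_{-2,0}: k∈[2..3] ⇒ +0.315588 -0.797218 = -0.481630;  D = -0.121408+0.466076i
d^3_{-1,0}: k∈[1..3] ⇒ +0.125581 -0.951700 +0.801374 = -0.024746;  D = -0.019579+0.015133i
d^3_{0,0}: k∈[0..3] ⇒ +0.022809 -0.518564 +1.309962 -0.367682 = +0.446525;  D = +0.446525+0.000000i
d^3_{1,0}: k∈[0..2] ⇒ -0.125581 +0.951700 -0.801374 = +0.024746;  D = +0.019579+0.015133i
d^3_{2,0}: k∈[0..1] ⇒ +0.315588 -0.797218 = -0.481630;  D = -0.121408-0.466076i
d^3_{3,0}: single k=0 term ⇒ -0.409546;  D = +0.160676-0.376711i
Y_3^{m'}(θ=1.7634,φ=6.2151) and Σ D·Y over m':
  (-0.1607-0.3767i)·(+0.3863+0.0800i)  (-0.1214+0.4661i)·(-0.1867-0.0256i)  (-0.0196+0.0151i)·(-0.2585-0.0176i)  (+0.4465+0.0000i)·(+0.2012+0.0000i)  (+0.0196+0.0151i)·(+0.2585-0.0176i)  (-0.1214-0.4661i)·(-0.1867+0.0256i)  (+0.1607-0.3767i)·(-0.3863+0.0800i)
Y_3^0(R⁻¹ n̂) = +0.105834+0.000000i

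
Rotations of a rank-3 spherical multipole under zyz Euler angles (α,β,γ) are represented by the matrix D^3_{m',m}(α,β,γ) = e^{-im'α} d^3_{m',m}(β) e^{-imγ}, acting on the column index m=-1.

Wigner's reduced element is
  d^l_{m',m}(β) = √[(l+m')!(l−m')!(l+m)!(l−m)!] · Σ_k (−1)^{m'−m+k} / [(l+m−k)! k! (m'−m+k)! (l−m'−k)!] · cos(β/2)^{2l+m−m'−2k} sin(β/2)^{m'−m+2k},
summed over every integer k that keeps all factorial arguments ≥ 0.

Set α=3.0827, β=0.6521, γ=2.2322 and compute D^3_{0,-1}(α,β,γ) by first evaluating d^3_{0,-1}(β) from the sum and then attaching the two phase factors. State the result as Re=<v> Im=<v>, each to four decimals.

Re=0.3484 Im=-0.4476

Split into d^3_{0,-1}(β=0.6521) × two z-phases.
Half-angle: c=0.947315, s=0.320304. N=√(6·6·2·24)=41.569219
k∈{0,1,2} keeps every argument non-negative
  k=0: (−1)^1·41.5692/(12)·0.9473^5·0.3203^1 = -0.846495
  k=1: (−1)^2·41.5692/(4)·0.9473^3·0.3203^3 = +0.290322
  k=2: (−1)^3·41.5692/(12)·0.9473^1·0.3203^5 = -0.011064
d^3_{0,-1}(0.6521) = -0.846495 +0.290322 -0.011064 = -0.567236
D = (+1.000000+0.000000i)·(-0.567236)·(-0.614225+0.789131i) = +0.348411-0.447623i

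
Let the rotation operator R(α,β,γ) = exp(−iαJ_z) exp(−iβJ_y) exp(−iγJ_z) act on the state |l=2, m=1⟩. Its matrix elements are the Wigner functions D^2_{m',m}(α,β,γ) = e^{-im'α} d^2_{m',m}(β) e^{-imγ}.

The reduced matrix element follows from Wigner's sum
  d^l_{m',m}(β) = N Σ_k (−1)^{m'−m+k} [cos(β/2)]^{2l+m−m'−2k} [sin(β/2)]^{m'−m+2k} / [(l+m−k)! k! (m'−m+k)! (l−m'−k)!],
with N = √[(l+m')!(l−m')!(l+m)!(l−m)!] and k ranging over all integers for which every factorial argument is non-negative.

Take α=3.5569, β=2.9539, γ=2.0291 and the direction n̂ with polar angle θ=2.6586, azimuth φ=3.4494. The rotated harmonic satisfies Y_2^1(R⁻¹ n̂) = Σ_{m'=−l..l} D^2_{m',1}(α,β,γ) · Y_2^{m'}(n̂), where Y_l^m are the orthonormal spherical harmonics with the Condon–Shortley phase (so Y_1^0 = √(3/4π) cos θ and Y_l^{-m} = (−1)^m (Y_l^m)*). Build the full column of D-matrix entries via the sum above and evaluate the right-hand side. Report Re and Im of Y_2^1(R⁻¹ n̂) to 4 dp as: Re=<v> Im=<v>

Need the full column D^2_{m',1} for m'=−2..2 at α=3.5569, β=2.9539, γ=2.0291.
cos(β/2)=0.093709, sin(β/2)=0.995600
d^2_{-2,1}: single k=3 term ⇒ +0.184954;  D = +0.067281-0.172283i
d^2_{-1,1}: k∈[2..3] ⇒ +0.026113 -0.982514 = -0.956402;  D = -0.041109-0.955518i
d^2_{0,1}: k∈[1..2] ⇒ +0.002007 -0.226522 = -0.224515;  D = +0.099331+0.201346i
d^2_{1,1}: k∈[0..1] ⇒ +0.000077 -0.026113 = -0.026035;  D = -0.019960-0.016716i
d^2_{2,1}: single k=0 term ⇒ -0.001639;  D = +0.001574+0.000456i
Y_2^{m'}(θ=2.6586,φ=3.4494) and Σ D·Y over m':
  (+0.0673-0.1723i)·(+0.0680-0.0481i)  (-0.0411-0.9555i)·(+0.3028-0.0963i)  (+0.0993+0.2013i)·(+0.4267+0.0000i)  (-0.0200-0.0167i)·(-0.3028-0.0963i)  (+0.0016+0.0005i)·(+0.0680+0.0481i)
Y_2^1(R⁻¹ n̂) = -0.061244-0.207343i

Re=-0.0612 Im=-0.2073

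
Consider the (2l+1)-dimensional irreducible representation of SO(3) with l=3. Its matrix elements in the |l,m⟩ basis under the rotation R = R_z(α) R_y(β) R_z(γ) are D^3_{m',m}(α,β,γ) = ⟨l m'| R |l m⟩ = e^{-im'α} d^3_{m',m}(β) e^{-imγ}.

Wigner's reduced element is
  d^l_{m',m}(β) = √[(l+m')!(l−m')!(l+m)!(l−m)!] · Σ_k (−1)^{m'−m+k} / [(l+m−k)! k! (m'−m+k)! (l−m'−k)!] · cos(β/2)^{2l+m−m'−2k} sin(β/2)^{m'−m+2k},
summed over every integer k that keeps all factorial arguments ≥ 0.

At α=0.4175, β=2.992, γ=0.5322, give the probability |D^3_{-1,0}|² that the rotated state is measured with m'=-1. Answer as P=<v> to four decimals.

P=0.0630

First d^3_{-1,0}(β=2.992), then the phase factors e^{-i(-1)α} and e^{-i(0)γ}:
With c≡cos(β/2)=0.074727 and s≡sin(β/2)=0.997204, N=[2·24·6·6]^{1/2}=41.569219
The bounds max(0,m−m')=1 and min(l+m,l−m')=3 give 3 terms
  k=1: (−1)^0·41.5692/(12)·0.0747^5·0.9972^1 = +0.000008
  k=2: (−1)^1·41.5692/(4)·0.0747^3·0.9972^3 = -0.004300
  k=3: (−1)^2·41.5692/(12)·0.0747^1·0.9972^5 = +0.255262
d^3_{-1,0}(2.992) = +0.000008 -0.004300 +0.255262 = +0.250970
|D^3_{-1,0}|² = |d^3_{-1,0}(β)|² = (+0.250970)² = 0.062986 (the z-rotation phases have unit modulus)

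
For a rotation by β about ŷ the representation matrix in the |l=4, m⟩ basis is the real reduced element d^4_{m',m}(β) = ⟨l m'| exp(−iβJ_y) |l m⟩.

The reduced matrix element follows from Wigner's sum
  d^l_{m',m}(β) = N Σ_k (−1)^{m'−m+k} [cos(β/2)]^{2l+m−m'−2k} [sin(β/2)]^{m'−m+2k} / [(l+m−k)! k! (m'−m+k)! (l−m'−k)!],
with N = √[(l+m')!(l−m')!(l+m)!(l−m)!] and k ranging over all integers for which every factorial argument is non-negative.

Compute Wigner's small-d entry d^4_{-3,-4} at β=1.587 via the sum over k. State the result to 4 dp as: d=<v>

d=-0.1683

d^4_{-3,-4}(β=1.587) via Wigner's sum:
With c≡cos(β/2)=0.701355 and s≡sin(β/2)=0.712812, N=[1·5040·1·40320]^{1/2}=14255.272709
k∈{0} keeps every argument non-negative
  k=0: (−1)^1·14255.2727/(5040)·0.7014^7·0.7128^1 = -0.168300
d^4_{-3,-4}(1.587) = -0.168300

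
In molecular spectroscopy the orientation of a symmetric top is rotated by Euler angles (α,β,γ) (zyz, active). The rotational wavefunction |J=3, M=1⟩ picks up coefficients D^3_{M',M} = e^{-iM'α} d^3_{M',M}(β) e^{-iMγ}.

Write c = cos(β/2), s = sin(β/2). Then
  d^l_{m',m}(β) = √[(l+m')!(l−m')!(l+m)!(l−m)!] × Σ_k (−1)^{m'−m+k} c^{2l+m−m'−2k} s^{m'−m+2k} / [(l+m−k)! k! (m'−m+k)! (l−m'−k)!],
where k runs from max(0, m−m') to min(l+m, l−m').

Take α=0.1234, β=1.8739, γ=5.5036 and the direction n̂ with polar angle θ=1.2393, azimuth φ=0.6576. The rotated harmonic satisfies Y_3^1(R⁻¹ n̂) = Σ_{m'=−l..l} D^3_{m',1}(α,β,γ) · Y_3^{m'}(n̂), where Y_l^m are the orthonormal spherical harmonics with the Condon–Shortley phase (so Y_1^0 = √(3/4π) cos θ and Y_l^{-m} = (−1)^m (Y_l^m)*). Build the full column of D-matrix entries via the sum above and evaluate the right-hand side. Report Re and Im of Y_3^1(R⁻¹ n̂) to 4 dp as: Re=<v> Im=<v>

Re=0.3097 Im=0.0198

Need the full column D^3_{m',1} for m'=−3..3 at α=0.1234, β=1.8739, γ=5.5036.
cos(β/2)=0.592248, sin(β/2)=0.805755
d^3_{-3,1}: single k=4 term ⇒ +0.572620;  D = +0.234020+0.522617i
d^3_{-2,1}: k∈[3..4] ⇒ +0.687308 -0.636092 = +0.051216;  D = +0.026525+0.043811i
d^3_{-1,1}: k∈[2..4] ⇒ +0.479262 -1.182799 +0.273665 = -0.429871;  D = -0.266206-0.337526i
d^3_{0,1}: k∈[1..3] ⇒ +0.203382 -1.129362 +0.696804 = -0.229176;  D = -0.162991-0.161107i
d^3_{1,1}: k∈[0..2] ⇒ +0.043154 -0.639016 +0.887099 = +0.291237;  D = +0.230754+0.177683i
d^3_{2,1}: k∈[0..1] ⇒ -0.185662 +0.687308 = +0.501646;  D = +0.432116+0.254803i
d^3_{3,1}: single k=0 term ⇒ +0.309362;  D = +0.283798+0.123140i
Y_3^{m'}(θ=1.2393,φ=0.6576) and Σ D·Y over m':
  (+0.2340+0.5226i)·(-0.1380-0.3246i)  (+0.0265+0.0438i)·(+0.0752-0.2877i)  (-0.2662-0.3375i)·(-0.1138+0.0879i)  (-0.1630-0.1611i)·(-0.3000+0.0000i)  (+0.2308+0.1777i)·(+0.1138+0.0879i)  (+0.4321+0.2548i)·(+0.0752+0.2877i)  (+0.2838+0.1231i)·(+0.1380-0.3246i)
Y_3^1(R⁻¹ n̂) = +0.309744+0.019770i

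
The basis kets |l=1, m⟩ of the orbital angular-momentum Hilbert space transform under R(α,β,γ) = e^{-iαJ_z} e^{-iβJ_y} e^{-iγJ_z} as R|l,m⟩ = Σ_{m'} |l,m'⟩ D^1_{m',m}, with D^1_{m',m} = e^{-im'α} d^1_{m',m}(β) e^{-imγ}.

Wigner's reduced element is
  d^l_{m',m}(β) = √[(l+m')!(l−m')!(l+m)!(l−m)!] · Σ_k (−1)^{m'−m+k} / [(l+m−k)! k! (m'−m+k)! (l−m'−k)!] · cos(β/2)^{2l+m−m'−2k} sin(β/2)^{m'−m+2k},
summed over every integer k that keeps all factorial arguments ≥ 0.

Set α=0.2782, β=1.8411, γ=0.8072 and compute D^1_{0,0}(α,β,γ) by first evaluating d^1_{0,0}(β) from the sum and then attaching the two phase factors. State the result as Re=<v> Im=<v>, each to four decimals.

D^1_{0,0}(0.2782,1.8411,0.8072) = e^{-i·0·0.2782}·d^1_{0,0}(1.8411)·e^{-i·0·0.8072}. Compute d first:
Half-angle: c=0.605382, s=0.795935. N=√(1·1·1·1)=1.000000
k: max(0,(0)−(0))=0 … min(1+(0),1−(0))=1
  k=0: (−1)^0·1.0000/(1)·0.6054^2·0.7959^0 = +0.366488
  k=1: (−1)^1·1.0000/(1)·0.6054^0·0.7959^2 = -0.633512
d^1_{0,0}(1.8411) = +0.366488 -0.633512 = -0.267024
Attach z-rotation phases: D = e^{-i(0)(0.2782)}·(-0.267024)·e^{-i(0)(0.8072)} = -0.267024+0.000000i

Re=-0.2670 Im=0.0000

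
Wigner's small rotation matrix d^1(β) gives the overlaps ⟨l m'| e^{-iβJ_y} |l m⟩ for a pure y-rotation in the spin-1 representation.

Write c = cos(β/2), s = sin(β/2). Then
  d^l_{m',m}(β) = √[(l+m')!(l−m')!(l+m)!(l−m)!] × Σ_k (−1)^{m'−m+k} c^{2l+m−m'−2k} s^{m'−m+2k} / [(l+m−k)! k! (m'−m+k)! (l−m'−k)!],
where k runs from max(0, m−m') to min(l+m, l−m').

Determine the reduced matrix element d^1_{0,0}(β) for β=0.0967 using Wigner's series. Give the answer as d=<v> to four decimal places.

d^1_{0,0}(β=0.0967) via Wigner's sum:
Half-angle: c=0.998831, s=0.048331. N=√(1·1·1·1)=1.000000
k: max(0,(0)−(0))=0 … min(1+(0),1−(0))=1
  k=0: (−1)^0·1.0000/(1)·0.9988^2·0.0483^0 = +0.997664
  k=1: (−1)^1·1.0000/(1)·0.9988^0·0.0483^2 = -0.002336
d^1_{0,0}(0.0967) = +0.997664 -0.002336 = +0.995328

d=0.9953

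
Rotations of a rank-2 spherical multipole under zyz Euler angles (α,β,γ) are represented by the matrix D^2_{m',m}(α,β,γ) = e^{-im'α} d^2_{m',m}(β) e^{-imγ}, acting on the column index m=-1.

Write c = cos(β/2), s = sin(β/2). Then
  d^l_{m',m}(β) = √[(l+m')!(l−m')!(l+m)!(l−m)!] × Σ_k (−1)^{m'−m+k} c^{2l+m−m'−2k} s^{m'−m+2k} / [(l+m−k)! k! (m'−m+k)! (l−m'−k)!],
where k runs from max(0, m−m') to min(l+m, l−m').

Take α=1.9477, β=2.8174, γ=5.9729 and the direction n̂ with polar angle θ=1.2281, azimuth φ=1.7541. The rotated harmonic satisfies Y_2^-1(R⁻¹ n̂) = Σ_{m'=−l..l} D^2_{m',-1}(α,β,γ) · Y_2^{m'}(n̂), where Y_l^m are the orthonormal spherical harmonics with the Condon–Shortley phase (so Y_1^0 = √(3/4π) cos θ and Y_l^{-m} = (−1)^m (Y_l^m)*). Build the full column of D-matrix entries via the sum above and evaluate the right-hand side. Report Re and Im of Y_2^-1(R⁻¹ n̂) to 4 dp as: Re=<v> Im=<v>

Re=0.0164 Im=-0.0088

Need the full column D^2_{m',-1} for m'=−2..2 at α=1.9477, β=2.8174, γ=5.9729.
cos(β/2)=0.161387, sin(β/2)=0.986891
d^2_{-2,-1}: single k=1 term ⇒ +0.008297;  D = -0.007494-0.003560i
d^2_{-1,-1}: k∈[0..1] ⇒ +0.000678 -0.076103 = -0.075424;  D = +0.005021-0.075257i
d^2_{0,-1}: k∈[0..1] ⇒ -0.010161 +0.379973 = +0.369812;  D = +0.352152-0.112915i
d^2_{1,-1}: k∈[0..1] ⇒ +0.076103 -0.948587 = -0.872484;  D = +0.553475+0.674458i
d^2_{2,-1}: single k=0 term ⇒ -0.310247;  D = +0.150562-0.271264i
Y_2^{m'}(θ=1.2281,φ=1.7541) and Σ D·Y over m':
  (-0.0075-0.0036i)·(-0.3199+0.1228i)  (+0.0050-0.0753i)·(-0.0446-0.2404i)  (+0.3522-0.1129i)·(-0.2086+0.0000i)  (+0.5535+0.6745i)·(+0.0446-0.2404i)  (+0.1506-0.2713i)·(-0.3199-0.1228i)
Y_2^-1(R⁻¹ n̂) = +0.016406-0.008804i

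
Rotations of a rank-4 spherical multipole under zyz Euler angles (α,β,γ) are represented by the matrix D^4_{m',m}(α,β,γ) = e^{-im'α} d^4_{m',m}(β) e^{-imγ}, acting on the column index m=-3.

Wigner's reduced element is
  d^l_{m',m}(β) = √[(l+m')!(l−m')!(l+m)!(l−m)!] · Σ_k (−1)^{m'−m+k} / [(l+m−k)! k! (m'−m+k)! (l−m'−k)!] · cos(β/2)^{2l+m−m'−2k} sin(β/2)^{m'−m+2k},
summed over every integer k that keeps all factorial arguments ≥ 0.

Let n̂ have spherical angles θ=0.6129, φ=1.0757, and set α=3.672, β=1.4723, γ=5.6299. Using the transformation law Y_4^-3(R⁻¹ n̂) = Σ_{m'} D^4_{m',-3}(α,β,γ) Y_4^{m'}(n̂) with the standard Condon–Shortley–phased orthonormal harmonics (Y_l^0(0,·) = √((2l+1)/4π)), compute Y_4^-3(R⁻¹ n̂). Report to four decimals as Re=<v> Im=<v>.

Re=-0.3825 Im=-0.0706

Need the full column D^4_{m',-3} for m'=−4..4 at α=3.672, β=1.4723, γ=5.6299.
cos(β/2)=0.741059, sin(β/2)=0.671440
d^4_{-4,-3}: single k=1 term ⇒ +0.233089;  D = +0.230046+0.037543i
d^4_{-3,-3}: k∈[0..1] ⇒ +0.090954 -0.522672 = -0.431718;  D = +0.402715-0.155566i
d^4_{-2,-3}: k∈[0..1] ⇒ -0.308348 +0.759400 = +0.451052;  D = +0.280717-0.353052i
d^4_{-1,-3}: k∈[0..1] ⇒ +0.592654 -0.810884 = -0.218230;  D = +0.030744-0.216053i
d^4_{0,-3}: k∈[0..1] ⇒ -0.800478 +0.657140 = -0.143338;  D = +0.054371+0.132626i
d^4_{1,-3}: k∈[0..1] ⇒ +0.810884 -0.399410 = +0.411474;  D = +0.327237+0.249454i
d^4_{2,-3}: k∈[0..1] ⇒ -0.623418 +0.170595 = -0.452823;  D = +0.449516+0.054623i
d^4_{3,-3}: k∈[0..1] ⇒ +0.352246 -0.041310 = +0.310936;  D = +0.285230-0.123795i
d^4_{4,-3}: single k=0 term ⇒ -0.128958;  D = +0.076069-0.104133i
Y_4^{m'}(θ=0.6129,φ=1.0757) and Σ D·Y over m':
  (+0.2300+0.0375i)·(-0.0193+0.0444i)  (+0.4027-0.1556i)·(-0.1942+0.0166i)  (+0.2807-0.3531i)·(-0.2237-0.3409i)  (+0.0307-0.2161i)·(+0.1781-0.3298i)  (+0.0544+0.1326i)·(-0.1485+0.0000i)  (+0.3272+0.2495i)·(-0.1781-0.3298i)  (+0.4495+0.0546i)·(-0.2237+0.3409i)  (+0.2852-0.1238i)·(+0.1942+0.0166i)  (+0.0761-0.1041i)·(-0.0193-0.0444i)
Y_4^-3(R⁻¹ n̂) = -0.382549-0.070598i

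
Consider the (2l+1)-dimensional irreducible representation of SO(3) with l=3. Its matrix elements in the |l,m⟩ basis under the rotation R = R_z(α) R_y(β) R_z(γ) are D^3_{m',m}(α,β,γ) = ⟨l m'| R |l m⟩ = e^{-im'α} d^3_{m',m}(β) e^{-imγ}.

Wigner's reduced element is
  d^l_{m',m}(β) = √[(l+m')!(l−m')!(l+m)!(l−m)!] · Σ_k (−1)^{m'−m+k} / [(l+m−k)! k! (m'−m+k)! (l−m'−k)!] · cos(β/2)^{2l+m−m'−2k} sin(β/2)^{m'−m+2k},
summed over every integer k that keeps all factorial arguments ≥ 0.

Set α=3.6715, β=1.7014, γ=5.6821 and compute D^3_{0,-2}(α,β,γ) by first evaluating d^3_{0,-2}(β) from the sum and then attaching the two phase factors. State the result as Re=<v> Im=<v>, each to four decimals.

D^3_{0,-2}(3.6715,1.7014,5.6821) = e^{-i·0·3.6715}·d^3_{0,-2}(1.7014)·e^{-i·-2·5.6821}. Compute d first:
Half-angle: c=0.659457, s=0.751742. N=√(6·6·1·120)=65.726707
Admissible k: 0..1 (factorial args all ≥0)
  k=0: (−1)^2·65.7267/(12)·0.6595^4·0.7517^2 = +0.585389
  k=1: (−1)^3·65.7267/(12)·0.6595^2·0.7517^4 = -0.760693
d^3_{0,-2}(1.7014) = +0.585389 -0.760693 = -0.175304
Attach z-rotation phases: D = e^{-i(0)(3.6715)}·(-0.175304)·e^{-i(-2)(5.6821)} = -0.063168+0.163528i

Re=-0.0632 Im=0.1635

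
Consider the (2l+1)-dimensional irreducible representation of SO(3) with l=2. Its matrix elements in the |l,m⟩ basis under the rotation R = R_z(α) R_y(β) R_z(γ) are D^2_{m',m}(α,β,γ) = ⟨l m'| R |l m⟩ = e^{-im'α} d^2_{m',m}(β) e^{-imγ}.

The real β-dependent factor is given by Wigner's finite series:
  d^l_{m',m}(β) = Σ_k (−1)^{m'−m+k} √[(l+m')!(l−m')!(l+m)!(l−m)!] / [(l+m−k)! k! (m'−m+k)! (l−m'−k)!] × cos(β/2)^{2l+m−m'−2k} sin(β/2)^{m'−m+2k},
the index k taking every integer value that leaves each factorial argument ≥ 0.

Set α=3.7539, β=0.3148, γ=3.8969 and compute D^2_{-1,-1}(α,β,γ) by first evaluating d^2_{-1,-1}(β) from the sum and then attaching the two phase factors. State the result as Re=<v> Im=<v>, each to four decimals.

First d^2_{-1,-1}(β=0.3148), then the phase factors e^{-i(-1)α} and e^{-i(-1)γ}:
With c≡cos(β/2)=0.987638 and s≡sin(β/2)=0.156751, N=[1·6·1·6]^{1/2}=6.000000
k: max(0,(-1)−(-1))=0 … min(2+(-1),2−(-1))=1
  k=0: (−1)^0·6.0000/(6)·0.9876^4·0.1568^0 = +0.951462
  k=1: (−1)^1·6.0000/(2)·0.9876^2·0.1568^2 = -0.071901
d^2_{-1,-1}(0.3148) = +0.951462 -0.071901 = +0.879561
Phases: e^{-i·(-1)·3.7539}=-0.818324-0.574757i, e^{-i·(-1)·3.8969}=-0.728061-0.685512i ⇒ D=+0.177484+0.861468i

Re=0.1775 Im=0.8615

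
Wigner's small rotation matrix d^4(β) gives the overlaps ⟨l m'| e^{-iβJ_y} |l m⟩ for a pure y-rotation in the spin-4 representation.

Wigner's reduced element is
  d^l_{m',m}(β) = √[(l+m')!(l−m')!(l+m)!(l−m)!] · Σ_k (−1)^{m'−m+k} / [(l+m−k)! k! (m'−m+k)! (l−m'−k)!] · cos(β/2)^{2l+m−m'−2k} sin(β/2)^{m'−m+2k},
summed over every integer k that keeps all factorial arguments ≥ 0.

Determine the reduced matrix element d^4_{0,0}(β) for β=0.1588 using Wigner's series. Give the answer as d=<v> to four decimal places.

d^4_{0,0}(β=0.1588) via Wigner's sum:
c=cos(0.1588/2)=0.996849, s=sin(0.1588/2)=0.079317; N=√[24·24·24·24]=576.000000
k: max(0,(0)−(0))=0 … min(4+(0),4−(0))=4
  k=0: (−1)^0·576.0000/(576)·0.9968^8·0.0793^0 = +0.975072
  k=1: (−1)^1·576.0000/(36)·0.9968^6·0.0793^2 = -0.098770
  k=2: (−1)^2·576.0000/(16)·0.9968^4·0.0793^4 = +0.001407
  k=3: (−1)^3·576.0000/(36)·0.9968^2·0.0793^6 = -0.000004
  k=4: (−1)^4·576.0000/(576)·0.9968^0·0.0793^8 = +0.000000
d^4_{0,0}(0.1588) = +0.975072 -0.098770 +0.001407 -0.000004 +0.000000 = +0.877705

d=0.8777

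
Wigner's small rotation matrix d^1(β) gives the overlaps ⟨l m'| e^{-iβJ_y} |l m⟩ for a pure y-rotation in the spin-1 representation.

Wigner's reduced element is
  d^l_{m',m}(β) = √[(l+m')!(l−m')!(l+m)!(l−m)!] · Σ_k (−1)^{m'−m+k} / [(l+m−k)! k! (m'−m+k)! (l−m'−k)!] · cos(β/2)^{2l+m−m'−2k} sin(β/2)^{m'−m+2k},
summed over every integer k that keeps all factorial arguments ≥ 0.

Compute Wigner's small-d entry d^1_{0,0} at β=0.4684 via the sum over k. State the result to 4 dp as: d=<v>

d=0.8923

d^1_{0,0}(β=0.4684) via Wigner's sum:
With c≡cos(β/2)=0.972700 and s≡sin(β/2)=0.232065, N=[1·1·1·1]^{1/2}=1.000000
The bounds max(0,m−m')=0 and min(l+m,l−m')=1 give 2 terms
  k=0: (−1)^0·1.0000/(1)·0.9727^2·0.2321^0 = +0.946146
  k=1: (−1)^1·1.0000/(1)·0.9727^0·0.2321^2 = -0.053854
d^1_{0,0}(0.4684) = +0.946146 -0.053854 = +0.892292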